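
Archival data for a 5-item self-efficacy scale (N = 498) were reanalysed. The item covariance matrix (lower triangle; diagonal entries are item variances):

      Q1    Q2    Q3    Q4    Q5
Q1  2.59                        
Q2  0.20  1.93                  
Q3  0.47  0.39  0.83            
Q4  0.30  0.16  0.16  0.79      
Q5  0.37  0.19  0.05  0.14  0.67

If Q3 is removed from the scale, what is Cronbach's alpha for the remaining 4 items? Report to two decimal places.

α = 0.42

Remaining items: Q1, Q2, Q4, Q5 (k = 4).
ΣVar(i) = 2.59 + 1.93 + 0.79 + 0.67 = 5.98
total variance = 5.98 + 2 × 1.36 = 8.70
α (item deleted) = (4/3)·(1 − 5.98/8.70) = 0.42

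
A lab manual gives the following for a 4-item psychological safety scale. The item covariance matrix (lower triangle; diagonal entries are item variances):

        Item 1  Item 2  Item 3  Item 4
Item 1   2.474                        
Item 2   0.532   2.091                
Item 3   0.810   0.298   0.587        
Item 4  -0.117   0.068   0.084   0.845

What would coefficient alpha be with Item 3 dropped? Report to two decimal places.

α = 0.23

Remaining items: Item 1, Item 2, Item 4 (k = 3).
Σσ²ᵢ = 2.474 + 2.091 + 0.845 = 5.410
σ²_T = 5.410 + 2 × 0.483 = 6.376
α (item deleted) = (3/2)·(1 − 5.410/6.376) = 0.23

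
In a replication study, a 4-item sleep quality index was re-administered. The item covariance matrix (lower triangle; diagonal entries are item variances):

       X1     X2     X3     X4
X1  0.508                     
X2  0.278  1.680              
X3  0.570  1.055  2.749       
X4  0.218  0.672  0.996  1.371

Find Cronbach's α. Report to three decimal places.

ΣVar(i) = 0.508 + 1.680 + 2.749 + 1.371 = 6.308
Σ_{i<j} σ_ij = 3.789
σ²_T = 6.308 + 2 × 3.789 = 13.886
α = (k/(k−1))·(1 − ΣVar(i)/σ²_T) = (4/3)·(1 − 6.308/13.886) = 0.728

Cronbach's α = 0.728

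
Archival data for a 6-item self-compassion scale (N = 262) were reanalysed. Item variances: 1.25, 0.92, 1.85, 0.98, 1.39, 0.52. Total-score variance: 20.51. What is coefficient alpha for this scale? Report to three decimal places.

coefficient alpha = 0.796

Σσ²ᵢ = 1.25 + 0.92 + 1.85 + 0.98 + 1.39 + 0.52 = 6.91
α = (k/(k−1))·(1 − Σσ²ᵢ/σ²_T) = (6/5)·(1 − 6.91/20.51) = 0.796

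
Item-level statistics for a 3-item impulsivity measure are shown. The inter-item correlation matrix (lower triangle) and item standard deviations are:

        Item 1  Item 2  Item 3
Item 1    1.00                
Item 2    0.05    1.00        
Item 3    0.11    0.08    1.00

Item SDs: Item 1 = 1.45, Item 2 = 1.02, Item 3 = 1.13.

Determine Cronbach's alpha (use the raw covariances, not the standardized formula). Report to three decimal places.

Σσ²ᵢ = 1.45² + 1.02² + 1.13² = 4.4198
Covariances σ_ij = r_ij · s_i · s_j:
  σ(Item 1,Item 2) = 0.05 × 1.45 × 1.02 = 0.0740
  σ(Item 1,Item 3) = 0.11 × 1.45 × 1.13 = 0.1802
  σ(Item 2,Item 3) = 0.08 × 1.02 × 1.13 = 0.0922
σ²_T = Σσ²ᵢ + 2·Σσ_ij = 4.4198 + 2 × 0.3464 = 5.1126
α = (3/2)·(1 − 4.4198/5.1126) = 0.203

Cronbach's alpha = 0.203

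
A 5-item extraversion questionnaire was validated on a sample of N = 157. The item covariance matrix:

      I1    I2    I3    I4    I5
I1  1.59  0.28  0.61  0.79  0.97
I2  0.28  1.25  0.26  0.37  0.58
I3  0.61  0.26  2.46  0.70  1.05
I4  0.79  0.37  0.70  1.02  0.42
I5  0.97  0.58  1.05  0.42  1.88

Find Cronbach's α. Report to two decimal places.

Σσᵢ² = 1.59 + 1.25 + 2.46 + 1.02 + 1.88 = 8.20
Sum of off-diagonal covariances = 6.03
σ²_T = 8.20 + 2 × 6.03 = 20.26
α = (k/(k−1))·(1 − Σσᵢ²/σ²_T) = (5/4)·(1 − 8.20/20.26) = 0.74

Cronbach's α = 0.74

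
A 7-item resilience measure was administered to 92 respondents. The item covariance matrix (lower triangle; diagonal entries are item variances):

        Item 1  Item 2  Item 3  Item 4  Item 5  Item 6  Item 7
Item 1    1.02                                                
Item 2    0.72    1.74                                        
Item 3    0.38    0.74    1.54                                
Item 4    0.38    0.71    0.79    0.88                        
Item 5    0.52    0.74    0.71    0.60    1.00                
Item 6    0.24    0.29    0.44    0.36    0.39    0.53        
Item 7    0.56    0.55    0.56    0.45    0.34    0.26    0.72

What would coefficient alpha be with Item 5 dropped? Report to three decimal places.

coefficient alpha = 0.838

Remaining items: Item 1, Item 2, Item 3, Item 4, Item 6, Item 7 (k = 6).
Σσ²ᵢ = 1.02 + 1.74 + 1.54 + 0.88 + 0.53 + 0.72 = 6.43
Var(T) = 6.43 + 2 × 7.43 = 21.29
α (item deleted) = (6/5)·(1 − 6.43/21.29) = 0.838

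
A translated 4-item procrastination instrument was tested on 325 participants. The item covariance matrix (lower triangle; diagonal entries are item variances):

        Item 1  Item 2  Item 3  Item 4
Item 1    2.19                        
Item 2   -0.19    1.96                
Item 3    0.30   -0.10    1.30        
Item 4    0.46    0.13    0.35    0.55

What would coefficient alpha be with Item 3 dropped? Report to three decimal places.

α = 0.218

Remaining items: Item 1, Item 2, Item 4 (k = 3).
Σσᵢ² = 2.19 + 1.96 + 0.55 = 4.70
total variance = 4.70 + 2 × 0.40 = 5.50
α (item deleted) = (3/2)·(1 − 4.70/5.50) = 0.218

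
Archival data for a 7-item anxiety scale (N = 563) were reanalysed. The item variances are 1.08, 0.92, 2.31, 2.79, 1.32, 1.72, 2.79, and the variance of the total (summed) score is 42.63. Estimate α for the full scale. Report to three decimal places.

Σσ²ᵢ = 1.08 + 0.92 + 2.31 + 2.79 + 1.32 + 1.72 + 2.79 = 12.93
α = (k/(k−1))·(1 − Σσ²ᵢ/Var(T)) = (7/6)·(1 − 12.93/42.63) = 0.813

α = 0.813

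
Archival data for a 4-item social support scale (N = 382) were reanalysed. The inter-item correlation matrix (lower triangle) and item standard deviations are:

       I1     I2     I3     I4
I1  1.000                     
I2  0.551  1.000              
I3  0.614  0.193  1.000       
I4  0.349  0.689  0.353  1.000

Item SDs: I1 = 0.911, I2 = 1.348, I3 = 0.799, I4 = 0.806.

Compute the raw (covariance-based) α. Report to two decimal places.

α = 0.75

Σσ²ᵢ = 0.911² + 1.348² + 0.799² + 0.806² = 3.9351
Covariances σ_ij = r_ij · s_i · s_j:
  σ(I1,I2) = 0.551 × 0.911 × 1.348 = 0.6766
  σ(I1,I3) = 0.614 × 0.911 × 0.799 = 0.4469
  σ(I1,I4) = 0.349 × 0.911 × 0.806 = 0.2563
  σ(I2,I3) = 0.193 × 1.348 × 0.799 = 0.2079
  σ(I2,I4) = 0.689 × 1.348 × 0.806 = 0.7486
  σ(I3,I4) = 0.353 × 0.799 × 0.806 = 0.2273
σ²_T = Σσ²ᵢ + 2·Σσ_ij = 3.9351 + 2 × 2.5636 = 9.0623
α = (4/3)·(1 − 3.9351/9.0623) = 0.75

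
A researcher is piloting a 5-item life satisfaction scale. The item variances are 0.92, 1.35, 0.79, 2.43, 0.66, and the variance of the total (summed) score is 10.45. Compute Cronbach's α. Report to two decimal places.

Σσᵢ² = 0.92 + 1.35 + 0.79 + 2.43 + 0.66 = 6.15
α = (k/(k−1))·(1 − Σσᵢ²/σ²_total) = (5/4)·(1 − 6.15/10.45) = 0.51

α = 0.51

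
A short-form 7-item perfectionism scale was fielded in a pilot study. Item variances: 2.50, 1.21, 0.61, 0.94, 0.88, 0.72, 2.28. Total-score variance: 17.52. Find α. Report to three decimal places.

ΣVar(i) = 2.50 + 1.21 + 0.61 + 0.94 + 0.88 + 0.72 + 2.28 = 9.14
α = (k/(k−1))·(1 − ΣVar(i)/σ²_T) = (7/6)·(1 − 9.14/17.52) = 0.558

α = 0.558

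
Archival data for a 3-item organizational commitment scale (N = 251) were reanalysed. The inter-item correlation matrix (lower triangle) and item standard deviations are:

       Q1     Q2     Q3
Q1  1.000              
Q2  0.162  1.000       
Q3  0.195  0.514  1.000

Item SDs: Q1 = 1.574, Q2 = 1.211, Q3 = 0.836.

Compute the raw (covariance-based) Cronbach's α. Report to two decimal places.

Σσ²ᵢ = 1.574² + 1.211² + 0.836² = 4.6429
Covariances σ_ij = r_ij · s_i · s_j:
  σ(Q1,Q2) = 0.162 × 1.574 × 1.211 = 0.3088
  σ(Q1,Q3) = 0.195 × 1.574 × 0.836 = 0.2566
  σ(Q2,Q3) = 0.514 × 1.211 × 0.836 = 0.5204
σ²_T = Σσ²ᵢ + 2·Σσ_ij = 4.6429 + 2 × 1.0858 = 6.8145
α = (3/2)·(1 − 4.6429/6.8145) = 0.48

Cronbach's α = 0.48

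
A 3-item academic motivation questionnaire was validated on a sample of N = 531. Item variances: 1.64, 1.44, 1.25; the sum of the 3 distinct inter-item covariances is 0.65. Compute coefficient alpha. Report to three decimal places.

coefficient alpha = 0.346

Σσ²ᵢ = 1.64 + 1.44 + 1.25 = 4.33
Sum of distinct covariances = 0.65
Var(T) = Σσ²ᵢ + 2·Σcov = 4.33 + 2 × 0.65 = 5.63
α = (3/2)·(1 − 4.33/5.63) = 0.346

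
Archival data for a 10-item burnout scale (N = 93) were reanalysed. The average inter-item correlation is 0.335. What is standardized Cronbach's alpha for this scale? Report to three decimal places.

Standardized α = k·r̄ / (1 + (k−1)·r̄) = 10 × 0.335 / (1 + 9 × 0.335)
  = 3.3500 / 4.0150 = 0.834

α = 0.834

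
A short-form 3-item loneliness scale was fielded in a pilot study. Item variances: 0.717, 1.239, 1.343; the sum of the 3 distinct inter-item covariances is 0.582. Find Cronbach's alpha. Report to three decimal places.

Σσᵢ² = 0.717 + 1.239 + 1.343 = 3.299
Sum of distinct covariances = 0.582
σ²_T = Σσᵢ² + 2·Σcov = 3.299 + 2 × 0.582 = 4.463
α = (3/2)·(1 − 3.299/4.463) = 0.391

α = 0.391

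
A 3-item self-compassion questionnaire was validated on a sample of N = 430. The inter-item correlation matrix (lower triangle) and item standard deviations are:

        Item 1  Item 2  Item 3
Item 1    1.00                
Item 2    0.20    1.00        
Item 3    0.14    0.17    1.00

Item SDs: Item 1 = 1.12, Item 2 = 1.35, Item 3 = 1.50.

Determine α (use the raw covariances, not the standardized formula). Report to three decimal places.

α = 0.373

Σσ²ᵢ = 1.12² + 1.35² + 1.50² = 5.3269
Covariances σ_ij = r_ij · s_i · s_j:
  σ(Item 1,Item 2) = 0.20 × 1.12 × 1.35 = 0.3024
  σ(Item 1,Item 3) = 0.14 × 1.12 × 1.50 = 0.2352
  σ(Item 2,Item 3) = 0.17 × 1.35 × 1.50 = 0.3443
σ²_T = Σσ²ᵢ + 2·Σσ_ij = 5.3269 + 2 × 0.8819 = 7.0907
α = (3/2)·(1 − 5.3269/7.0907) = 0.373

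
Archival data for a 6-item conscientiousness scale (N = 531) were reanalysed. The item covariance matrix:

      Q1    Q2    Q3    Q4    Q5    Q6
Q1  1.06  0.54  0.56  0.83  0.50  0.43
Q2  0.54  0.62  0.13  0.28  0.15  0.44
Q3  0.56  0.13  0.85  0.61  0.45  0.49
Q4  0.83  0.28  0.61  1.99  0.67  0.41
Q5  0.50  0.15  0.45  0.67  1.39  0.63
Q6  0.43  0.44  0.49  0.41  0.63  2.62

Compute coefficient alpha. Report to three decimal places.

sum of item variances = 1.06 + 0.62 + 0.85 + 1.99 + 1.39 + 2.62 = 8.53
Sum of the distinct covariances = 7.12
total variance = 8.53 + 2 × 7.12 = 22.77
α = (k/(k−1))·(1 − sum of item variances/total variance) = (6/5)·(1 − 8.53/22.77) = 0.750

α = 0.750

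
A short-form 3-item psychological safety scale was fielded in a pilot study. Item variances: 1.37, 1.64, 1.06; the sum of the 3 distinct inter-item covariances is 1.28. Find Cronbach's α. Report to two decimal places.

α = 0.58

Σσ²ᵢ = 1.37 + 1.64 + 1.06 = 4.07
Sum of distinct covariances = 1.28
total variance = Σσ²ᵢ + 2·Σcov = 4.07 + 2 × 1.28 = 6.63
α = (3/2)·(1 − 4.07/6.63) = 0.58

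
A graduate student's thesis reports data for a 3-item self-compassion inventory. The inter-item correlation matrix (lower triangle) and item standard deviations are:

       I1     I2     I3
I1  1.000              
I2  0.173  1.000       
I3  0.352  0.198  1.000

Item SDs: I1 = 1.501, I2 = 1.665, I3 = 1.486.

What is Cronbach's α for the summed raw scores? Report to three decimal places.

Cronbach's α = 0.481

Σσ²ᵢ = 1.501² + 1.665² + 1.486² = 7.2334
Covariances σ_ij = r_ij · s_i · s_j:
  σ(I1,I2) = 0.173 × 1.501 × 1.665 = 0.4324
  σ(I1,I3) = 0.352 × 1.501 × 1.486 = 0.7851
  σ(I2,I3) = 0.198 × 1.665 × 1.486 = 0.4899
σ²_T = Σσ²ᵢ + 2·Σσ_ij = 7.2334 + 2 × 1.7074 = 10.6482
α = (3/2)·(1 − 7.2334/10.6482) = 0.481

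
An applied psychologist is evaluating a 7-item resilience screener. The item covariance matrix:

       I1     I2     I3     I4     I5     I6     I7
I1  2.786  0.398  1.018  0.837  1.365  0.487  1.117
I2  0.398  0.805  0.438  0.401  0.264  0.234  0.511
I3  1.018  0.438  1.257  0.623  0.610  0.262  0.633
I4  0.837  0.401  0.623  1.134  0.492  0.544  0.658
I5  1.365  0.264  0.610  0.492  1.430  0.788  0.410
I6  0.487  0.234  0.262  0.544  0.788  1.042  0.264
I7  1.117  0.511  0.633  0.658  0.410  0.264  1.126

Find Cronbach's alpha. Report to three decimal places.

α = 0.841

sum of item variances = 2.786 + 0.805 + 1.257 + 1.134 + 1.430 + 1.042 + 1.126 = 9.580
Σ_{i<j} σ_ij = 12.354
total variance = 9.580 + 2 × 12.354 = 34.288
α = (k/(k−1))·(1 − sum of item variances/total variance) = (7/6)·(1 − 9.580/34.288) = 0.841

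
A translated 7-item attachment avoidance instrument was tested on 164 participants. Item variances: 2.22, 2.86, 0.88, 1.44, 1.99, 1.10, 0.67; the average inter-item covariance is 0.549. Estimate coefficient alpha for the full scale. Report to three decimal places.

Σσᵢ² = 2.22 + 2.86 + 0.88 + 1.44 + 1.99 + 1.10 + 0.67 = 11.16
Sum of the 21 distinct covariances = 21 × 0.549 = 11.529
Var(T) = Σσᵢ² + 2·Σcov = 11.16 + 2 × 11.529 = 34.218
α = (7/6)·(1 − 11.16/34.218) = 0.786

coefficient alpha = 0.786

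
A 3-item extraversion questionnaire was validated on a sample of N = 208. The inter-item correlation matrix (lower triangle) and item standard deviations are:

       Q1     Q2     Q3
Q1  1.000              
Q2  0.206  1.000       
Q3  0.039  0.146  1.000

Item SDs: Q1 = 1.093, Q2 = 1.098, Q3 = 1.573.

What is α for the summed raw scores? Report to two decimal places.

Σσ²ᵢ = 1.093² + 1.098² + 1.573² = 4.8746
Covariances σ_ij = r_ij · s_i · s_j:
  σ(Q1,Q2) = 0.206 × 1.093 × 1.098 = 0.2472
  σ(Q1,Q3) = 0.039 × 1.093 × 1.573 = 0.0671
  σ(Q2,Q3) = 0.146 × 1.098 × 1.573 = 0.2522
σ²_T = Σσ²ᵢ + 2·Σσ_ij = 4.8746 + 2 × 0.5665 = 6.0076
α = (3/2)·(1 − 4.8746/6.0076) = 0.28

α = 0.28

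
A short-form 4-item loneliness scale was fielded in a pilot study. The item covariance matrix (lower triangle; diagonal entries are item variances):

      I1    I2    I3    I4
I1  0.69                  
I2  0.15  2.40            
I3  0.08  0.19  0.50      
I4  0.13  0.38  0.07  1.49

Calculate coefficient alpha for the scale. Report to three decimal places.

coefficient alpha = 0.377

Σσ²ᵢ = 0.69 + 2.40 + 0.50 + 1.49 = 5.08
Sum of the distinct covariances = 1.00
total variance = 5.08 + 2 × 1.00 = 7.08
α = (k/(k−1))·(1 − Σσ²ᵢ/total variance) = (4/3)·(1 − 5.08/7.08) = 0.377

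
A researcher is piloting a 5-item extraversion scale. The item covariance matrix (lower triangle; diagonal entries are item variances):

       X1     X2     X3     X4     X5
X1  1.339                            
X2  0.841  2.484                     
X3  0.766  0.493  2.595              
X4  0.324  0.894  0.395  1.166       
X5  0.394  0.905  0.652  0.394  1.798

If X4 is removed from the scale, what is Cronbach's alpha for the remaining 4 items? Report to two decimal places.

α = 0.66

Remaining items: X1, X2, X3, X5 (k = 4).
ΣVar(i) = 1.339 + 2.484 + 2.595 + 1.798 = 8.216
total variance = 8.216 + 2 × 4.051 = 16.318
α (item deleted) = (4/3)·(1 − 8.216/16.318) = 0.66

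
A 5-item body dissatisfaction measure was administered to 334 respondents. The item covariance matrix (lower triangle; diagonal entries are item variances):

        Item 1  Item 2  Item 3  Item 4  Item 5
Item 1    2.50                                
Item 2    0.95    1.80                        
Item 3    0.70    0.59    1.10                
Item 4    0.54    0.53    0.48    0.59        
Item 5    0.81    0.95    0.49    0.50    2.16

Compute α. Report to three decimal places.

ΣVar(i) = 2.50 + 1.80 + 1.10 + 0.59 + 2.16 = 8.15
Σ_{i<j} σ_ij = 6.54
Var(T) = 8.15 + 2 × 6.54 = 21.23
α = (k/(k−1))·(1 − ΣVar(i)/Var(T)) = (5/4)·(1 − 8.15/21.23) = 0.770

α = 0.770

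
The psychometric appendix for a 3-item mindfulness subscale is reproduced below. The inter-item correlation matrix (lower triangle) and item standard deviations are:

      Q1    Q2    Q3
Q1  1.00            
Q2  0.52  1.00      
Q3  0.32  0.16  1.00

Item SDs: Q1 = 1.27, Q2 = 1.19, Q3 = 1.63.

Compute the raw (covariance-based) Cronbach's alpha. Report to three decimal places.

Σσ²ᵢ = 1.27² + 1.19² + 1.63² = 5.6859
Covariances σ_ij = r_ij · s_i · s_j:
  σ(Q1,Q2) = 0.52 × 1.27 × 1.19 = 0.7859
  σ(Q1,Q3) = 0.32 × 1.27 × 1.63 = 0.6624
  σ(Q2,Q3) = 0.16 × 1.19 × 1.63 = 0.3104
σ²_T = Σσ²ᵢ + 2·Σσ_ij = 5.6859 + 2 × 1.7587 = 9.2033
α = (3/2)·(1 − 5.6859/9.2033) = 0.573

α = 0.573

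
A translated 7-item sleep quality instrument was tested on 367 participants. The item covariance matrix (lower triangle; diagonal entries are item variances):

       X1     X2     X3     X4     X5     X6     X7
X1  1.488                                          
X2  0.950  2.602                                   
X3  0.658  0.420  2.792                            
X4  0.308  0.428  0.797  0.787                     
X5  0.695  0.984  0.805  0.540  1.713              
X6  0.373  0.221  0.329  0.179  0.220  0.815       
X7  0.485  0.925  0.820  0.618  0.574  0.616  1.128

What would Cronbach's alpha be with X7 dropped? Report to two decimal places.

α = 0.73

Remaining items: X1, X2, X3, X4, X5, X6 (k = 6).
Σσᵢ² = 1.488 + 2.602 + 2.792 + 0.787 + 1.713 + 0.815 = 10.197
total variance = 10.197 + 2 × 7.907 = 26.011
α (item deleted) = (6/5)·(1 − 10.197/26.011) = 0.73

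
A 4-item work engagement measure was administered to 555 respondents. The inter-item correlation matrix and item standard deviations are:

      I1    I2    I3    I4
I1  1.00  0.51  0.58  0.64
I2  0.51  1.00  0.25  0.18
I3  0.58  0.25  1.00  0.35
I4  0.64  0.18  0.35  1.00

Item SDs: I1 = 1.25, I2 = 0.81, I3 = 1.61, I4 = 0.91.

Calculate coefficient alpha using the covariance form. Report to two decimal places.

Σσ²ᵢ = 1.25² + 0.81² + 1.61² + 0.91² = 5.6388
Covariances σ_ij = r_ij · s_i · s_j:
  σ(I1,I2) = 0.51 × 1.25 × 0.81 = 0.5164
  σ(I1,I3) = 0.58 × 1.25 × 1.61 = 1.1673
  σ(I1,I4) = 0.64 × 1.25 × 0.91 = 0.7280
  σ(I2,I3) = 0.25 × 0.81 × 1.61 = 0.3260
  σ(I2,I4) = 0.18 × 0.81 × 0.91 = 0.1327
  σ(I3,I4) = 0.35 × 1.61 × 0.91 = 0.5128
σ²_T = Σσ²ᵢ + 2·Σσ_ij = 5.6388 + 2 × 3.3832 = 12.4052
α = (4/3)·(1 − 5.6388/12.4052) = 0.73

α = 0.73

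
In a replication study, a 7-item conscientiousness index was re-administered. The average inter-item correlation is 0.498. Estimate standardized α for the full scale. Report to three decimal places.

Standardized α = k·r̄ / (1 + (k−1)·r̄) = 7 × 0.498 / (1 + 6 × 0.498)
  = 3.4860 / 3.9880 = 0.874

standardized α = 0.874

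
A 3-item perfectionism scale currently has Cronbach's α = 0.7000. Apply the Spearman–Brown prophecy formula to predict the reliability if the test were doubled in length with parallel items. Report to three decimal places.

predicted reliability = 0.824

Length factor m = 2
α' = m·α / (1 + (m−1)·α)
   = 2 × 0.7000 / (1 + (2 − 1) × 0.7000)
   = 1.4000 / 1.7000 = 0.824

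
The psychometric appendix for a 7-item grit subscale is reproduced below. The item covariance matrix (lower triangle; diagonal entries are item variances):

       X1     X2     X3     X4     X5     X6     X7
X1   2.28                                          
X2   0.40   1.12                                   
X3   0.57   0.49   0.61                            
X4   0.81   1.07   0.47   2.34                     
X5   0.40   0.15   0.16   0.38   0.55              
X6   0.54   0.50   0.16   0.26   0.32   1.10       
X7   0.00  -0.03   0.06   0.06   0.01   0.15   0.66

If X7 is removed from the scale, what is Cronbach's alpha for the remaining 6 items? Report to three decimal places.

Remaining items: X1, X2, X3, X4, X5, X6 (k = 6).
Σσ²ᵢ = 2.28 + 1.12 + 0.61 + 2.34 + 0.55 + 1.10 = 8.00
total variance = 8.00 + 2 × 6.68 = 21.36
α (item deleted) = (6/5)·(1 − 8.00/21.36) = 0.751

α = 0.751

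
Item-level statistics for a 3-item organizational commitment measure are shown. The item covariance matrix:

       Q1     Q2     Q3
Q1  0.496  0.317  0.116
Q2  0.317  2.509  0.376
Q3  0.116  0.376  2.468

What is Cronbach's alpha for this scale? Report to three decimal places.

Cronbach's alpha = 0.342

Σσᵢ² = 0.496 + 2.509 + 2.468 = 5.473
Sum of off-diagonal covariances = 0.809
Var(T) = 5.473 + 2 × 0.809 = 7.091
α = (k/(k−1))·(1 − Σσᵢ²/Var(T)) = (3/2)·(1 − 5.473/7.091) = 0.342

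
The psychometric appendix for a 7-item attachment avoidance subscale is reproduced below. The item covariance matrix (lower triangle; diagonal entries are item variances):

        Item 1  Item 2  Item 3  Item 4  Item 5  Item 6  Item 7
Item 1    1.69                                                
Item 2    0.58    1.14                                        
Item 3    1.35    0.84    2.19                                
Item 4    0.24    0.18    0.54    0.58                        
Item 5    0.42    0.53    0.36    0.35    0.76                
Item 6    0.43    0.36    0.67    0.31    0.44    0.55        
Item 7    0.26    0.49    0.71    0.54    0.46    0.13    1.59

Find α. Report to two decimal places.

Σσ²ᵢ = 1.69 + 1.14 + 2.19 + 0.58 + 0.76 + 0.55 + 1.59 = 8.50
Sum of the distinct covariances = 10.19
Var(T) = 8.50 + 2 × 10.19 = 28.88
α = (k/(k−1))·(1 − Σσ²ᵢ/Var(T)) = (7/6)·(1 − 8.50/28.88) = 0.82

α = 0.82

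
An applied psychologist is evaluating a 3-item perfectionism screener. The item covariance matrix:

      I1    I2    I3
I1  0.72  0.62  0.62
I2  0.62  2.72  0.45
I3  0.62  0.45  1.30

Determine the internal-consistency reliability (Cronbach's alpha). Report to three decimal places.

α = 0.624

Σσ²ᵢ = 0.72 + 2.72 + 1.30 = 4.74
Σ_{i<j} σ_ij = 1.69
σ²_total = 4.74 + 2 × 1.69 = 8.12
α = (k/(k−1))·(1 − Σσ²ᵢ/σ²_total) = (3/2)·(1 − 4.74/8.12) = 0.624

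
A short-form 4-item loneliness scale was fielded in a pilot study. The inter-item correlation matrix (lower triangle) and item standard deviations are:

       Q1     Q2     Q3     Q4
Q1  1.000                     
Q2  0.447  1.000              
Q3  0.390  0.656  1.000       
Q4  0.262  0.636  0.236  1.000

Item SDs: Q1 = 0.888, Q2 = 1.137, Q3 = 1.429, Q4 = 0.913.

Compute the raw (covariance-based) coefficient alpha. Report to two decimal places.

Σσ²ᵢ = 0.888² + 1.137² + 1.429² + 0.913² = 4.9569
Covariances σ_ij = r_ij · s_i · s_j:
  σ(Q1,Q2) = 0.447 × 0.888 × 1.137 = 0.4513
  σ(Q1,Q3) = 0.390 × 0.888 × 1.429 = 0.4949
  σ(Q1,Q4) = 0.262 × 0.888 × 0.913 = 0.2124
  σ(Q2,Q3) = 0.656 × 1.137 × 1.429 = 1.0659
  σ(Q2,Q4) = 0.636 × 1.137 × 0.913 = 0.6602
  σ(Q3,Q4) = 0.236 × 1.429 × 0.913 = 0.3079
σ²_T = Σσ²ᵢ + 2·Σσ_ij = 4.9569 + 2 × 3.1926 = 11.3421
α = (4/3)·(1 − 4.9569/11.3421) = 0.75

coefficient alpha = 0.75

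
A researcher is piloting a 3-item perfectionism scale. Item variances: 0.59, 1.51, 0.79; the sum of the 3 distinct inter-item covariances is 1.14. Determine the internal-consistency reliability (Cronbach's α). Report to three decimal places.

α = 0.662

sum of item variances = 0.59 + 1.51 + 0.79 = 2.89
Sum of distinct covariances = 1.14
Var(T) = sum of item variances + 2·Σcov = 2.89 + 2 × 1.14 = 5.17
α = (3/2)·(1 − 2.89/5.17) = 0.662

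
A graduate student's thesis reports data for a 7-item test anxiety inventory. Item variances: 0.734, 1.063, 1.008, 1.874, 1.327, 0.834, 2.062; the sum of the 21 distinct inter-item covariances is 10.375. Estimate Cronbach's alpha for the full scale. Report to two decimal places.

α = 0.82

Σσᵢ² = 0.734 + 1.063 + 1.008 + 1.874 + 1.327 + 0.834 + 2.062 = 8.902
Sum of distinct covariances = 10.375
total variance = Σσᵢ² + 2·Σcov = 8.902 + 2 × 10.375 = 29.652
α = (7/6)·(1 − 8.902/29.652) = 0.82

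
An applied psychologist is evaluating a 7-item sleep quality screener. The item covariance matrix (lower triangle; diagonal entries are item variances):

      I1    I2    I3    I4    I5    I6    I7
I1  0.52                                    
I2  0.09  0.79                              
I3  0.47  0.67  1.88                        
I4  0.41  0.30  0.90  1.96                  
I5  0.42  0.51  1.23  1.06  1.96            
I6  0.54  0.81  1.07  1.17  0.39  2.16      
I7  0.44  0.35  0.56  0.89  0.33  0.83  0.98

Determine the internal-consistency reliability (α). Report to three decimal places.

sum of item variances = 0.52 + 0.79 + 1.88 + 1.96 + 1.96 + 2.16 + 0.98 = 10.25
Sum of off-diagonal covariances = 13.44
σ²_T = 10.25 + 2 × 13.44 = 37.13
α = (k/(k−1))·(1 − sum of item variances/σ²_T) = (7/6)·(1 − 10.25/37.13) = 0.845

α = 0.845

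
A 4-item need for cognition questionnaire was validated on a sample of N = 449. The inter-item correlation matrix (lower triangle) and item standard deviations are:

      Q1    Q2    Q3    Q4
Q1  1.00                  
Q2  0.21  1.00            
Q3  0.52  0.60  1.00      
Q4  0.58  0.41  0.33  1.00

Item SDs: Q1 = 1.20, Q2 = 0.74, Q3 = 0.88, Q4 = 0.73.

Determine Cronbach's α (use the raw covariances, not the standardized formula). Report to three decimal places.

Σσ²ᵢ = 1.20² + 0.74² + 0.88² + 0.73² = 3.2949
Covariances σ_ij = r_ij · s_i · s_j:
  σ(Q1,Q2) = 0.21 × 1.20 × 0.74 = 0.1865
  σ(Q1,Q3) = 0.52 × 1.20 × 0.88 = 0.5491
  σ(Q1,Q4) = 0.58 × 1.20 × 0.73 = 0.5081
  σ(Q2,Q3) = 0.60 × 0.74 × 0.88 = 0.3907
  σ(Q2,Q4) = 0.41 × 0.74 × 0.73 = 0.2215
  σ(Q3,Q4) = 0.33 × 0.88 × 0.73 = 0.2120
σ²_T = Σσ²ᵢ + 2·Σσ_ij = 3.2949 + 2 × 2.0679 = 7.4307
α = (4/3)·(1 − 3.2949/7.4307) = 0.742

Cronbach's α = 0.742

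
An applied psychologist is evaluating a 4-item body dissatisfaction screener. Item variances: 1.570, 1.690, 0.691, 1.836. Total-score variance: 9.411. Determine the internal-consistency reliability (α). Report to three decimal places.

Σσᵢ² = 1.570 + 1.690 + 0.691 + 1.836 = 5.787
α = (k/(k−1))·(1 − Σσᵢ²/total variance) = (4/3)·(1 − 5.787/9.411) = 0.513

α = 0.513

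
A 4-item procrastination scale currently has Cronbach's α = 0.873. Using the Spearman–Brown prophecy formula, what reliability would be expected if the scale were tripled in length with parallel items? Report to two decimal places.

Length factor m = 3
α' = m·α / (1 + (m−1)·α)
   = 3 × 0.873 / (1 + (3 − 1) × 0.873)
   = 2.6190 / 2.7460 = 0.95

predicted reliability = 0.95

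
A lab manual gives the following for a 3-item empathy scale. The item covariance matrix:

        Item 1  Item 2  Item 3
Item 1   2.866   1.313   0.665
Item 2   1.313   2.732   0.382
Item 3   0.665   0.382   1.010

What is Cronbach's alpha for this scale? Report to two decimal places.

Σσ²ᵢ = 2.866 + 2.732 + 1.010 = 6.608
Σ_{i<j} σ_ij = 2.360
total variance = 6.608 + 2 × 2.360 = 11.328
α = (k/(k−1))·(1 − Σσ²ᵢ/total variance) = (3/2)·(1 − 6.608/11.328) = 0.62

α = 0.62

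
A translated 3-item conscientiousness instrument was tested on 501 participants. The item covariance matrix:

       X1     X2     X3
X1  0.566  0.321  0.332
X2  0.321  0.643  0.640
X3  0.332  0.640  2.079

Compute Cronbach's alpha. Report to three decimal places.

ΣVar(i) = 0.566 + 0.643 + 2.079 = 3.288
Σ_{i<j} σ_ij = 1.293
Var(T) = 3.288 + 2 × 1.293 = 5.874
α = (k/(k−1))·(1 − ΣVar(i)/Var(T)) = (3/2)·(1 − 3.288/5.874) = 0.660

α = 0.660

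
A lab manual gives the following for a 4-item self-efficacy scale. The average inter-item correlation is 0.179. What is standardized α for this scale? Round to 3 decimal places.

standardized α = 0.466

Standardized α = k·r̄ / (1 + (k−1)·r̄) = 4 × 0.179 / (1 + 3 × 0.179)
  = 0.7160 / 1.5370 = 0.466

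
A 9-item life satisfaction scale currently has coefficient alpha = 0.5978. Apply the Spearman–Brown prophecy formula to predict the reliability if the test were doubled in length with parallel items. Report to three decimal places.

predicted reliability = 0.748

Length factor m = 2
α' = m·α / (1 + (m−1)·α)
   = 2 × 0.5978 / (1 + (2 − 1) × 0.5978)
   = 1.1956 / 1.5978 = 0.748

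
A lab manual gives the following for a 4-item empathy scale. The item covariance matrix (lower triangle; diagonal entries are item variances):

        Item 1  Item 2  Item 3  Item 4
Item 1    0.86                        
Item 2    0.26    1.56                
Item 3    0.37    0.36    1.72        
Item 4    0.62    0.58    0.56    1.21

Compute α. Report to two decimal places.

sum of item variances = 0.86 + 1.56 + 1.72 + 1.21 = 5.35
Sum of off-diagonal covariances = 2.75
σ²_total = 5.35 + 2 × 2.75 = 10.85
α = (k/(k−1))·(1 − sum of item variances/σ²_total) = (4/3)·(1 − 5.35/10.85) = 0.68

α = 0.68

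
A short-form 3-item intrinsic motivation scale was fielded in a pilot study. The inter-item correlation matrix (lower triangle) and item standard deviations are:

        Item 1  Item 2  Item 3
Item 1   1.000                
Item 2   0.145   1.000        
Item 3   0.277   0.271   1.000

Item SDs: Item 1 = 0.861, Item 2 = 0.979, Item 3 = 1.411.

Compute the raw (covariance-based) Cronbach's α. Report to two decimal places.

Cronbach's α = 0.47

Σσ²ᵢ = 0.861² + 0.979² + 1.411² = 3.6907
Covariances σ_ij = r_ij · s_i · s_j:
  σ(Item 1,Item 2) = 0.145 × 0.861 × 0.979 = 0.1222
  σ(Item 1,Item 3) = 0.277 × 0.861 × 1.411 = 0.3365
  σ(Item 2,Item 3) = 0.271 × 0.979 × 1.411 = 0.3744
σ²_T = Σσ²ᵢ + 2·Σσ_ij = 3.6907 + 2 × 0.8331 = 5.3569
α = (3/2)·(1 − 3.6907/5.3569) = 0.47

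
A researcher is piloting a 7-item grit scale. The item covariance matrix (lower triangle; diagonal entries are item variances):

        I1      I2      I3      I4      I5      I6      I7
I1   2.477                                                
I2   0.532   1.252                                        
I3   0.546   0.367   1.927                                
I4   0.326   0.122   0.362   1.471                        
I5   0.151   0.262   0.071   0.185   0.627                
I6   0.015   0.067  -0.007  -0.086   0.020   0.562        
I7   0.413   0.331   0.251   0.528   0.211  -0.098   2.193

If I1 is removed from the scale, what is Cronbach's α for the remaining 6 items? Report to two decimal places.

Remaining items: I2, I3, I4, I5, I6, I7 (k = 6).
sum of item variances = 1.252 + 1.927 + 1.471 + 0.627 + 0.562 + 2.193 = 8.032
total variance = 8.032 + 2 × 2.586 = 13.204
α (item deleted) = (6/5)·(1 − 8.032/13.204) = 0.47

α = 0.47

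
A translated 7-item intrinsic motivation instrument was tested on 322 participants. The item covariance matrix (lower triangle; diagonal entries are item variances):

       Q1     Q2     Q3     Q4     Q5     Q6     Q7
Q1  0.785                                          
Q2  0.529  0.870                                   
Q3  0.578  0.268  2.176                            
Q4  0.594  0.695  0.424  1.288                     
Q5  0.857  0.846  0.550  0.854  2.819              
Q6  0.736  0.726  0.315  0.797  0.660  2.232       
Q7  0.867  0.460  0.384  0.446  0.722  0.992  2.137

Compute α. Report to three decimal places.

α = 0.798

ΣVar(i) = 0.785 + 0.870 + 2.176 + 1.288 + 2.819 + 2.232 + 2.137 = 12.307
Sum of off-diagonal covariances = 13.300
Var(T) = 12.307 + 2 × 13.300 = 38.907
α = (k/(k−1))·(1 − ΣVar(i)/Var(T)) = (7/6)·(1 − 12.307/38.907) = 0.798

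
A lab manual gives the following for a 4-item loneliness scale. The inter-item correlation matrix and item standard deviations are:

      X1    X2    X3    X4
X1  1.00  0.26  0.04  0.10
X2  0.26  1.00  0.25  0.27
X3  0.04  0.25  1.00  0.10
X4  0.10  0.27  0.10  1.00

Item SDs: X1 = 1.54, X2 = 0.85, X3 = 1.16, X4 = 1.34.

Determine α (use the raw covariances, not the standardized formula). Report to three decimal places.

Σσ²ᵢ = 1.54² + 0.85² + 1.16² + 1.34² = 6.2353
Covariances σ_ij = r_ij · s_i · s_j:
  σ(X1,X2) = 0.26 × 1.54 × 0.85 = 0.3403
  σ(X1,X3) = 0.04 × 1.54 × 1.16 = 0.0715
  σ(X1,X4) = 0.10 × 1.54 × 1.34 = 0.2064
  σ(X2,X3) = 0.25 × 0.85 × 1.16 = 0.2465
  σ(X2,X4) = 0.27 × 0.85 × 1.34 = 0.3075
  σ(X3,X4) = 0.10 × 1.16 × 1.34 = 0.1554
σ²_T = Σσ²ᵢ + 2·Σσ_ij = 6.2353 + 2 × 1.3276 = 8.8905
α = (4/3)·(1 − 6.2353/8.8905) = 0.398

α = 0.398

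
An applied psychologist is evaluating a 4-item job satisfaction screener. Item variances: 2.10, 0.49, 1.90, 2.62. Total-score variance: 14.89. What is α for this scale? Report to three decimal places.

ΣVar(i) = 2.10 + 0.49 + 1.90 + 2.62 = 7.11
α = (k/(k−1))·(1 − ΣVar(i)/Var(T)) = (4/3)·(1 − 7.11/14.89) = 0.697

α = 0.697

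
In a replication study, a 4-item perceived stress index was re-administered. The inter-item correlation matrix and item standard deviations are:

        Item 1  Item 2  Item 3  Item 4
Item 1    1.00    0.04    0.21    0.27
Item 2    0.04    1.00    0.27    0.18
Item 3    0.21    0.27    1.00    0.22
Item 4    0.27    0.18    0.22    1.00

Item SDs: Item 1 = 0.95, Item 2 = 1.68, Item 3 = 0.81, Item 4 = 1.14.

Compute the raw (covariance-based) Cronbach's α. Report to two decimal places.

Σσ²ᵢ = 0.95² + 1.68² + 0.81² + 1.14² = 5.6806
Covariances σ_ij = r_ij · s_i · s_j:
  σ(Item 1,Item 2) = 0.04 × 0.95 × 1.68 = 0.0638
  σ(Item 1,Item 3) = 0.21 × 0.95 × 0.81 = 0.1616
  σ(Item 1,Item 4) = 0.27 × 0.95 × 1.14 = 0.2924
  σ(Item 2,Item 3) = 0.27 × 1.68 × 0.81 = 0.3674
  σ(Item 2,Item 4) = 0.18 × 1.68 × 1.14 = 0.3447
  σ(Item 3,Item 4) = 0.22 × 0.81 × 1.14 = 0.2031
σ²_T = Σσ²ᵢ + 2·Σσ_ij = 5.6806 + 2 × 1.4330 = 8.5466
α = (4/3)·(1 − 5.6806/8.5466) = 0.45

α = 0.45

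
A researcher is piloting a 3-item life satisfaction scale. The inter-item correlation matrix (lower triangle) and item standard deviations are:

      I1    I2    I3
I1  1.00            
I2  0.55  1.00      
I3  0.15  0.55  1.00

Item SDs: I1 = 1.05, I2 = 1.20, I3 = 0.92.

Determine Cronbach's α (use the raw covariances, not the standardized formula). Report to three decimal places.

Cronbach's α = 0.690

Σσ²ᵢ = 1.05² + 1.20² + 0.92² = 3.3889
Covariances σ_ij = r_ij · s_i · s_j:
  σ(I1,I2) = 0.55 × 1.05 × 1.20 = 0.6930
  σ(I1,I3) = 0.15 × 1.05 × 0.92 = 0.1449
  σ(I2,I3) = 0.55 × 1.20 × 0.92 = 0.6072
σ²_T = Σσ²ᵢ + 2·Σσ_ij = 3.3889 + 2 × 1.4451 = 6.2791
α = (3/2)·(1 − 3.3889/6.2791) = 0.690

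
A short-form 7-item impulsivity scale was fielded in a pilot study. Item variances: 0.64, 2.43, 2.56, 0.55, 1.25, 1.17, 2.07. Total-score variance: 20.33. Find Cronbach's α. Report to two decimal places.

Σσ²ᵢ = 0.64 + 2.43 + 2.56 + 0.55 + 1.25 + 1.17 + 2.07 = 10.67
α = (k/(k−1))·(1 − Σσ²ᵢ/total variance) = (7/6)·(1 − 10.67/20.33) = 0.55

Cronbach's α = 0.55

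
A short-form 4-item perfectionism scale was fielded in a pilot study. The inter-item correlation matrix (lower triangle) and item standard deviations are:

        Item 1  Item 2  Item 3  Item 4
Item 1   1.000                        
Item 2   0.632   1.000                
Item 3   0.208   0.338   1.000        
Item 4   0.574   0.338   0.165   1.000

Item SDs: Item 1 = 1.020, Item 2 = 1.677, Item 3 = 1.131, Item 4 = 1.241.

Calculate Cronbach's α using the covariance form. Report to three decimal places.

Σσ²ᵢ = 1.020² + 1.677² + 1.131² + 1.241² = 6.6720
Covariances σ_ij = r_ij · s_i · s_j:
  σ(Item 1,Item 2) = 0.632 × 1.020 × 1.677 = 1.0811
  σ(Item 1,Item 3) = 0.208 × 1.020 × 1.131 = 0.2400
  σ(Item 1,Item 4) = 0.574 × 1.020 × 1.241 = 0.7266
  σ(Item 2,Item 3) = 0.338 × 1.677 × 1.131 = 0.6411
  σ(Item 2,Item 4) = 0.338 × 1.677 × 1.241 = 0.7034
  σ(Item 3,Item 4) = 0.165 × 1.131 × 1.241 = 0.2316
σ²_T = Σσ²ᵢ + 2·Σσ_ij = 6.6720 + 2 × 3.6238 = 13.9196
α = (4/3)·(1 − 6.6720/13.9196) = 0.694

α = 0.694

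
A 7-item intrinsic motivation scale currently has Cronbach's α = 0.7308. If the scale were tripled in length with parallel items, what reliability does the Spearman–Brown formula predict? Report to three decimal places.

Length factor m = 3
α' = m·α / (1 + (m−1)·α)
   = 3 × 0.7308 / (1 + (3 − 1) × 0.7308)
   = 2.1924 / 2.4616 = 0.891

predicted reliability = 0.891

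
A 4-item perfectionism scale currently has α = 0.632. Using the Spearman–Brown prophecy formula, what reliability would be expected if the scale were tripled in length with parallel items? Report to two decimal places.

predicted reliability = 0.84

Length factor m = 3
α' = m·α / (1 + (m−1)·α)
   = 3 × 0.632 / (1 + (3 − 1) × 0.632)
   = 1.8960 / 2.2640 = 0.84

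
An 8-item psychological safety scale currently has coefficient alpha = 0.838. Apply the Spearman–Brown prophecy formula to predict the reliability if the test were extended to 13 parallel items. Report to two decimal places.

Length factor m = 13/8 = 1.6250
α' = m·α / (1 + (m−1)·α)
   = 13/8 × 0.838 / (1 + (13/8 − 1) × 0.838)
   = 1.3618 / 1.5237 = 0.89

predicted reliability = 0.89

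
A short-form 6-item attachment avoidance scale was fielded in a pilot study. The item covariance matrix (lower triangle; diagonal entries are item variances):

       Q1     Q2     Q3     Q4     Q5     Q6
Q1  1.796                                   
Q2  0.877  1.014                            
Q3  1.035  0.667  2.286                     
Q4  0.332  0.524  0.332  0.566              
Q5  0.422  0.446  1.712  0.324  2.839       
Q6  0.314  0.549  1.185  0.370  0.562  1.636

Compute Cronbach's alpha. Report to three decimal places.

Σσᵢ² = 1.796 + 1.014 + 2.286 + 0.566 + 2.839 + 1.636 = 10.137
Sum of the distinct covariances = 9.651
total variance = 10.137 + 2 × 9.651 = 29.439
α = (k/(k−1))·(1 − Σσᵢ²/total variance) = (6/5)·(1 − 10.137/29.439) = 0.787

α = 0.787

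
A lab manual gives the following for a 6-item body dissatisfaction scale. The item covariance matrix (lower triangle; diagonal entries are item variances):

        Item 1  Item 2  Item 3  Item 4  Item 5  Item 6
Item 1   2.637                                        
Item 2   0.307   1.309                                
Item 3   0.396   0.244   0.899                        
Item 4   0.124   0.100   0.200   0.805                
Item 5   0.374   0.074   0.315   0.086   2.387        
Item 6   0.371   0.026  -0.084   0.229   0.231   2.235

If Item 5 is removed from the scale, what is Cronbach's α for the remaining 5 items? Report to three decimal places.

α = 0.408

Remaining items: Item 1, Item 2, Item 3, Item 4, Item 6 (k = 5).
ΣVar(i) = 2.637 + 1.309 + 0.899 + 0.805 + 2.235 = 7.885
Var(T) = 7.885 + 2 × 1.913 = 11.711
α (item deleted) = (5/4)·(1 − 7.885/11.711) = 0.408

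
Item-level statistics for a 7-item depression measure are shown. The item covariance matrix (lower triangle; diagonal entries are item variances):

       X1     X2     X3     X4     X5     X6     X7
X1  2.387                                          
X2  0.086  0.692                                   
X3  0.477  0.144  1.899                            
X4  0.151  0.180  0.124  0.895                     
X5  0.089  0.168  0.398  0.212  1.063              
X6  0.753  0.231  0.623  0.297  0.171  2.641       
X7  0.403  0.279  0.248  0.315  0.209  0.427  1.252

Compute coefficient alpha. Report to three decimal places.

Σσ²ᵢ = 2.387 + 0.692 + 1.899 + 0.895 + 1.063 + 2.641 + 1.252 = 10.829
Sum of the distinct covariances = 5.985
Var(T) = 10.829 + 2 × 5.985 = 22.799
α = (k/(k−1))·(1 − Σσ²ᵢ/Var(T)) = (7/6)·(1 − 10.829/22.799) = 0.613

α = 0.613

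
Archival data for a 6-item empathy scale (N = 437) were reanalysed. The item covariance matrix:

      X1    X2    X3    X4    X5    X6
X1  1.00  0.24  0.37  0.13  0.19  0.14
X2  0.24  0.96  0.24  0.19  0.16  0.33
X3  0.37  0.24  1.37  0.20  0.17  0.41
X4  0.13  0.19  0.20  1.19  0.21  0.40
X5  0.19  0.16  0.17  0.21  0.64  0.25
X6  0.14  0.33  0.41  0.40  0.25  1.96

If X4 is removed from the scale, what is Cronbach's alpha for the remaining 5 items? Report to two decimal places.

Cronbach's alpha = 0.57

Remaining items: X1, X2, X3, X5, X6 (k = 5).
ΣVar(i) = 1.00 + 0.96 + 1.37 + 0.64 + 1.96 = 5.93
Var(T) = 5.93 + 2 × 2.50 = 10.93
α (item deleted) = (5/4)·(1 − 5.93/10.93) = 0.57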